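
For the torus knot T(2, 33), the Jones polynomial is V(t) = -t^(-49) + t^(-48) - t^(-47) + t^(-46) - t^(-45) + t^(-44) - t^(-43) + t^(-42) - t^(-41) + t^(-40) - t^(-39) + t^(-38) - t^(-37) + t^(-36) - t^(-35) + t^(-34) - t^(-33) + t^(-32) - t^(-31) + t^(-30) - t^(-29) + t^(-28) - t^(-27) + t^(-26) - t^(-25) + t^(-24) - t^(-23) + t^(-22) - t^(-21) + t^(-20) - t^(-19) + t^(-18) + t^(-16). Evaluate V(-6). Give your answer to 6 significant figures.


Substituting t = -6 into V(t) = -t^(-49) + t^(-48) - t^(-47) + t^(-46) - t^(-45) + t^(-44) - t^(-43) + t^(-42) - t^(-41) + t^(-40) - t^(-39) + t^(-38) - t^(-37) + t^(-36) - t^(-35) + t^(-34) - t^(-33) + t^(-32) - t^(-31) + t^(-30) - t^(-29) + t^(-28) - t^(-27) + t^(-26) - t^(-25) + t^(-24) - t^(-23) + t^(-22) - t^(-21) + t^(-20) - t^(-19) + t^(-18) + t^(-16):
  (-)t^(-49) = 7.42316e-39
  (+)t^(-48) = 4.4539e-38
  (-)t^(-47) = 2.67234e-37
  (+)t^(-46) = 1.6034e-36
  (-)t^(-45) = 9.62041e-36
  (+)t^(-44) = 5.77225e-35
  (-)t^(-43) = 3.46335e-34
  (+)t^(-42) = 2.07801e-33
  (-)t^(-41) = 1.24681e-32
  (+)t^(-40) = 7.48083e-32
  (-)t^(-39) = 4.4885e-31
  (+)t^(-38) = 2.6931e-30
  (-)t^(-37) = 1.61586e-29
  (+)t^(-36) = 9.69516e-29
  (-)t^(-35) = 5.8171e-28
  (+)t^(-34) = 3.49026e-27
  (-)t^(-33) = 2.09415e-26
  (+)t^(-32) = 1.25649e-25
  (-)t^(-31) = 7.53896e-25
  (+)t^(-30) = 4.52337e-24
  (-)t^(-29) = 2.71402e-23
  (+)t^(-28) = 1.62841e-22
  (-)t^(-27) = 9.77049e-22
  (+)t^(-26) = 5.86229e-21
  (-)t^(-25) = 3.51738e-20
  (+)t^(-24) = 2.11043e-19
  (-)t^(-23) = 1.26626e-18
  (+)t^(-22) = 7.59753e-18
  (-)t^(-21) = 4.55852e-17
  (+)t^(-20) = 2.73511e-16
  (-)t^(-19) = 1.64107e-15
  (+)t^(-18) = 9.8464e-15
  (+)t^(-16) = 3.5447e-13
Sum = (7.42316e-39) + (4.4539e-38) + (2.67234e-37) + (1.6034e-36) + (9.62041e-36) + (5.77225e-35) + (3.46335e-34) + (2.07801e-33) + (1.24681e-32) + (7.48083e-32) + (4.4885e-31) + (2.6931e-30) + (1.61586e-29) + (9.69516e-29) + (5.8171e-28) + (3.49026e-27) + (2.09415e-26) + (1.25649e-25) + (7.53896e-25) + (4.52337e-24) + (2.71402e-23) + (1.62841e-22) + (9.77049e-22) + (5.86229e-21) + (3.51738e-20) + (2.11043e-19) + (1.26626e-18) + (7.59753e-18) + (4.55852e-17) + (2.73511e-16) + (1.64107e-15) + (9.8464e-15) + (3.5447e-13)
= 3.662860956e-13
Rounded to 6 significant figures: 3.66286e-13

3.66286e-13


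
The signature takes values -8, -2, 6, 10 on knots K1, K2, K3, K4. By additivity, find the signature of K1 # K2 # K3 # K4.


The signature is additive under connected sum.
signature(K1 # K2 # K3 # K4) = (-8) + (-2) + (6) + (10)
= 6

6


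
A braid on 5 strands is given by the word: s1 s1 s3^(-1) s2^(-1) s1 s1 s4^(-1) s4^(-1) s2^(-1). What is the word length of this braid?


The word length counts the number of generators (including inverses).
Listing each generator: s1, s1, s3^(-1), s2^(-1), s1, s1, s4^(-1), s4^(-1), s2^(-1)
There are 9 generators in this braid word.

9


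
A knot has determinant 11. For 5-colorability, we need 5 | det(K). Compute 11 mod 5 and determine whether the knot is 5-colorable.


Step 1: A knot is p-colorable if and only if p divides its determinant.
Step 2: Compute 11 mod 5.
11 = 2 * 5 + 1
Step 3: 11 mod 5 = 1
Step 4: The knot is 5-colorable: no

1


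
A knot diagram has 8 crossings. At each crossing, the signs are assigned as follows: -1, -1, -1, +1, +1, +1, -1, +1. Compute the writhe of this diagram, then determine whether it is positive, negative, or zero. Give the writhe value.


Step 1: Count positive crossings (+1).
Positive crossings: 4
Step 2: Count negative crossings (-1).
Negative crossings: 4
Step 3: Writhe = (positive) - (negative)
w = 4 - 4 = 0
Step 4: |w| = 0, and w is zero

0


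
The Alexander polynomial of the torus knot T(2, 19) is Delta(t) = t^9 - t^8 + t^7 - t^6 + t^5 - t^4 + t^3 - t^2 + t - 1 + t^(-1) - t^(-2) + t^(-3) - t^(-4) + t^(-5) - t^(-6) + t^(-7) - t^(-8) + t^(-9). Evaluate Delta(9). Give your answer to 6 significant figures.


Substituting t = 9 into Delta(t) = t^9 - t^8 + t^7 - t^6 + t^5 - t^4 + t^3 - t^2 + t - 1 + t^(-1) - t^(-2) + t^(-3) - t^(-4) + t^(-5) - t^(-6) + t^(-7) - t^(-8) + t^(-9):
Term values: (387420489) + (-43046721) + (4782969) + (-531441) + (59049) + (-6561) + (729) + (-81) + (9) + (-1) + (0.111111) + (-0.0123457) + (0.00137174) + (-0.000152416) + (1.69351e-05) + (-1.88168e-06) + (2.09075e-07) + (-2.32306e-08) + (2.58117e-09)
Sum = 348678440.1
Rounded to 6 significant figures: 3.48678e+08

3.48678e+08


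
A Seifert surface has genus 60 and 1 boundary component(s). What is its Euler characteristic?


chi = 2 - 2g - b
= 2 - 2*60 - 1
= 2 - 120 - 1 = -119

-119


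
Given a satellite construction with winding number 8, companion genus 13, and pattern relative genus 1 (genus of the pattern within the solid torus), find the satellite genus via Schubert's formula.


Schubert: g(satellite) = g_rel(pattern) + |winding| * g(companion),
where g_rel(pattern) is the genus of the pattern relative to the solid torus.
= 1 + 8 * 13
= 1 + 104 = 105

105


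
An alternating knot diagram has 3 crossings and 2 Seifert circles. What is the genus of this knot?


For alternating knots, g = (c - s + 1)/2.
= (3 - 2 + 1)/2
= 2/2 = 1

1


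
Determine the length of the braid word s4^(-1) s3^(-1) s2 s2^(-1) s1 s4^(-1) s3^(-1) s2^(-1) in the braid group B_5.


The word length counts the number of generators (including inverses).
Listing each generator: s4^(-1), s3^(-1), s2, s2^(-1), s1, s4^(-1), s3^(-1), s2^(-1)
There are 8 generators in this braid word.

8


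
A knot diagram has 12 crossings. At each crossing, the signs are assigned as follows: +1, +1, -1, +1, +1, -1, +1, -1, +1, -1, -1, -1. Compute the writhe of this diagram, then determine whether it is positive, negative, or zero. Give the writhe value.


Step 1: Count positive crossings (+1).
Positive crossings: 6
Step 2: Count negative crossings (-1).
Negative crossings: 6
Step 3: Writhe = (positive) - (negative)
w = 6 - 6 = 0
Step 4: |w| = 0, and w is zero

0


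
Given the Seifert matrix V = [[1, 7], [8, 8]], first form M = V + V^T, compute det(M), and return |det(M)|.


Step 1: Form V + V^T where V = [[1, 7], [8, 8]]
  V^T = [[1, 8], [7, 8]]
  V + V^T = [[2, 15], [15, 16]]
Step 2: det(V + V^T) = 2*16 - 15*15
  = 32 - 225 = -193
Step 3: Knot determinant = |det(V + V^T)| = |-193| = 193

193


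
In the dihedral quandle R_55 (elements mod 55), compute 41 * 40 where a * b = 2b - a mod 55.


41 * 40 = 2*40 - 41 mod 55
= 80 - 41 mod 55
= 39 mod 55 = 39

39


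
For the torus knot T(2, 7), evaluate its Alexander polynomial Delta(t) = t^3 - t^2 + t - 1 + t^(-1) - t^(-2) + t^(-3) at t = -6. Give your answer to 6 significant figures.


Substituting t = -6 into Delta(t) = t^3 - t^2 + t - 1 + t^(-1) - t^(-2) + t^(-3):
Term values: (-216) + (-36) + (-6) + (-1) + (-0.166667) + (-0.0277778) + (-0.00462963)
Sum = -259.1990741
Rounded to 6 significant figures: -259.199

-259.199


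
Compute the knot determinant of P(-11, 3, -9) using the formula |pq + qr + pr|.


Step 1: Compute pq + qr + pr.
pq = (-11)*3 = -33
qr = 3*(-9) = -27
pr = (-11)*(-9) = 99
pq + qr + pr = -33 + (-27) + 99 = 39
Step 2: Take absolute value.
det(P(-11,3,-9)) = |39| = 39

39


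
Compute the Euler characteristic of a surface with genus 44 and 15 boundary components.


chi = 2 - 2g - b
= 2 - 2*44 - 15
= 2 - 88 - 15 = -101

-101


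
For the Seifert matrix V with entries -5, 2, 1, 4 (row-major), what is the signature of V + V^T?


Step 1: V + V^T = [[-10, 3], [3, 8]]
Step 2: trace = -2, det = -89
Step 3: Discriminant = (-2)^2 - 4*(-89) = 360
Step 4: Eigenvalues: 8.48683, -10.4868
Step 5: Signature = (# positive eigenvalues) - (# negative eigenvalues) = 0

0


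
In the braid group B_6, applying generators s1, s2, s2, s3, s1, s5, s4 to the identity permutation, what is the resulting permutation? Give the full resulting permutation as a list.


Starting with identity [1, 2, 3, 4, 5, 6].
Apply generators in sequence:
  After s1: [2, 1, 3, 4, 5, 6]
  After s2: [2, 3, 1, 4, 5, 6]
  After s2: [2, 1, 3, 4, 5, 6]
  After s3: [2, 1, 4, 3, 5, 6]
  After s1: [1, 2, 4, 3, 5, 6]
  After s5: [1, 2, 4, 3, 6, 5]
  After s4: [1, 2, 4, 6, 3, 5]
Final permutation: [1, 2, 4, 6, 3, 5]

[1, 2, 4, 6, 3, 5]


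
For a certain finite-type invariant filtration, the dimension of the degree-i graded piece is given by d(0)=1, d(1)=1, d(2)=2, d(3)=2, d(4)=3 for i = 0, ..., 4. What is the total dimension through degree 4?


Total dimension = d(0) + d(1) + ... + d(4)
= 1 + 1 + 2 + 2 + 3
= 9

9


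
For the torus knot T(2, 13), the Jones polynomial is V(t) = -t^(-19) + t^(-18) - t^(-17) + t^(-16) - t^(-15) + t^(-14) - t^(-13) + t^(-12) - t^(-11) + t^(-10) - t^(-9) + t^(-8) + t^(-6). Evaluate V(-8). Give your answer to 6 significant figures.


Substituting t = -8 into V(t) = -t^(-19) + t^(-18) - t^(-17) + t^(-16) - t^(-15) + t^(-14) - t^(-13) + t^(-12) - t^(-11) + t^(-10) - t^(-9) + t^(-8) + t^(-6):
  (-)t^(-19) = 6.93889e-18
  (+)t^(-18) = 5.55112e-17
  (-)t^(-17) = 4.44089e-16
  (+)t^(-16) = 3.55271e-15
  (-)t^(-15) = 2.84217e-14
  (+)t^(-14) = 2.27374e-13
  (-)t^(-13) = 1.81899e-12
  (+)t^(-12) = 1.45519e-11
  (-)t^(-11) = 1.16415e-10
  (+)t^(-10) = 9.31323e-10
  (-)t^(-9) = 7.45058e-09
  (+)t^(-8) = 5.96046e-08
  (+)t^(-6) = 3.8147e-06
Sum = (6.93889e-18) + (5.55112e-17) + (4.44089e-16) + (3.55271e-15) + (2.84217e-14) + (2.27374e-13) + (1.81899e-12) + (1.45519e-11) + (1.16415e-10) + (9.31323e-10) + (7.45058e-09) + (5.96046e-08) + (3.8147e-06)
= 3.88281686e-06
Rounded to 6 significant figures: 3.88282e-06

3.88282e-06


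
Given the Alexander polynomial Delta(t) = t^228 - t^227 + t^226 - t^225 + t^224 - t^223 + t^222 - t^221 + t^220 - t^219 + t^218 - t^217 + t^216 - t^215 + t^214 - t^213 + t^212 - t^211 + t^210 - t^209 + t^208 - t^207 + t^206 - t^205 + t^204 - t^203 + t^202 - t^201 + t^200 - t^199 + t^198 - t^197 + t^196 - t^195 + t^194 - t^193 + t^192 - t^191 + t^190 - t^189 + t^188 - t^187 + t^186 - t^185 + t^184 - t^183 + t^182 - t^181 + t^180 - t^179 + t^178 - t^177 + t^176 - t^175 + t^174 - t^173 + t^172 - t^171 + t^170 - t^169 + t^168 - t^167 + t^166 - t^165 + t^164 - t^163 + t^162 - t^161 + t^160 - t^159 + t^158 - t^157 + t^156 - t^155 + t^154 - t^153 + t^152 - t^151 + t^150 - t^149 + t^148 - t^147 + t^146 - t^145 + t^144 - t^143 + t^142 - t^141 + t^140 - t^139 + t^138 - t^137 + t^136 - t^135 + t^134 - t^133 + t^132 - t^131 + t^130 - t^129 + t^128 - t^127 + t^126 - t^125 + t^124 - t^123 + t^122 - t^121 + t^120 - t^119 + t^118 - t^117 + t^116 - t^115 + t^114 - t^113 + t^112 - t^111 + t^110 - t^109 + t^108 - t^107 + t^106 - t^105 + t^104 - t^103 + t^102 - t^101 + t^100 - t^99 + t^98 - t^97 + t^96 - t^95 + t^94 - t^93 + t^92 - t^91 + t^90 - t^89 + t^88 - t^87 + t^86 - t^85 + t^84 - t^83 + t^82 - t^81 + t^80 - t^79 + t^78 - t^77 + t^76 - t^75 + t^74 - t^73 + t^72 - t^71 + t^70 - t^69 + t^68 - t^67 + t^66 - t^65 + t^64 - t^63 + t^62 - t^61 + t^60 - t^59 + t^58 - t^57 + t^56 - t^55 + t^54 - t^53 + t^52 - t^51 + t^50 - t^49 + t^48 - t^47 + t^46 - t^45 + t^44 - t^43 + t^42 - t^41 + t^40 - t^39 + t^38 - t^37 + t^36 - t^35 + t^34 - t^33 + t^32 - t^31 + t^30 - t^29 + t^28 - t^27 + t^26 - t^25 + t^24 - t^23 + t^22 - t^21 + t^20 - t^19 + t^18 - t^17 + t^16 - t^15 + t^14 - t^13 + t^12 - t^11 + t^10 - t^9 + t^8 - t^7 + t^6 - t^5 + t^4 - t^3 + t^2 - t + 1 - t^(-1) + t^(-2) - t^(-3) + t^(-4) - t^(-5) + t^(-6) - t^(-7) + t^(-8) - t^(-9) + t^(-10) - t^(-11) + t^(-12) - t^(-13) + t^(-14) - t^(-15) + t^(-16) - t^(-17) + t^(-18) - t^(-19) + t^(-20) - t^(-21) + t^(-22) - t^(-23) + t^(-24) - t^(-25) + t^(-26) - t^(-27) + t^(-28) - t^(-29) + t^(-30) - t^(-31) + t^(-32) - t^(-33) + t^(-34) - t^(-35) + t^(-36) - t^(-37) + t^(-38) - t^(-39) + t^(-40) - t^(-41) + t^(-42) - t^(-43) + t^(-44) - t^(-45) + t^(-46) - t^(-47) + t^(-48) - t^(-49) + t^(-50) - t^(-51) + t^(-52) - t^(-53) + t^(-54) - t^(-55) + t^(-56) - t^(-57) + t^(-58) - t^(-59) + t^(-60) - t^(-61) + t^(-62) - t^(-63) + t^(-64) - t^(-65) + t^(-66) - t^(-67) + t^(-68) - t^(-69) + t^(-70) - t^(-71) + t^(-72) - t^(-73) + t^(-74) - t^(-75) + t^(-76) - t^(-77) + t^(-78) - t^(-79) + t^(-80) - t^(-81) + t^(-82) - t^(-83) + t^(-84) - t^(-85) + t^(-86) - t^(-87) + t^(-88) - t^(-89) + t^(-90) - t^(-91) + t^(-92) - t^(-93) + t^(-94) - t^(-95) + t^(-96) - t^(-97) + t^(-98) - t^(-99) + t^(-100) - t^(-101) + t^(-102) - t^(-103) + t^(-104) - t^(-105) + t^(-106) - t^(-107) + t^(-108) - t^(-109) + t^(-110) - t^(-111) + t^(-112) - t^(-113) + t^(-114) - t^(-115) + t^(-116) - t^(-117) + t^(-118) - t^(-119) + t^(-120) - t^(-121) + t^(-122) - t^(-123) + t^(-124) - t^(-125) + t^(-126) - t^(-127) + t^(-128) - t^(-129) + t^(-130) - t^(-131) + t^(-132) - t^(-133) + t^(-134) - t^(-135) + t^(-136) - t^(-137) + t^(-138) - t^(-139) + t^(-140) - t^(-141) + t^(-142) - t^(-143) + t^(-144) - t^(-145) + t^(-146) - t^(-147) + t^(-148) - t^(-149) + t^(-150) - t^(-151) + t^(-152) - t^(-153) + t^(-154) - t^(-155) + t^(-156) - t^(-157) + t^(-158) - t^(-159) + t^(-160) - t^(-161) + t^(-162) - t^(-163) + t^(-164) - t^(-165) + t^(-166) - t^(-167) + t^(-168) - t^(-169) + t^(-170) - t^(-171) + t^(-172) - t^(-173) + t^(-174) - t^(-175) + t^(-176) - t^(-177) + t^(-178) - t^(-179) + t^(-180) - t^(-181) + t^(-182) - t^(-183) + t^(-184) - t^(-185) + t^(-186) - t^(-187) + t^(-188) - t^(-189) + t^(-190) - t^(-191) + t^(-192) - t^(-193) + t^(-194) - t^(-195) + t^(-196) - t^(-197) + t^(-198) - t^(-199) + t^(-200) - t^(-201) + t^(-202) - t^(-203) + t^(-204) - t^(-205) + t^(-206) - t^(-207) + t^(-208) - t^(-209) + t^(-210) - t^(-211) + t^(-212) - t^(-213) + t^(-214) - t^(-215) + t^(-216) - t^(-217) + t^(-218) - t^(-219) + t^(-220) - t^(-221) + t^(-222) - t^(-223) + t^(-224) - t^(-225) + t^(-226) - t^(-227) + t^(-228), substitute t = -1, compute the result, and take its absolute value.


Step 1: The polynomial has 457 terms with alternating signs, exponents from 228 down to -228.
Step 2: Substitute t = -1. The i-th term has coefficient (-1)^i and exponent (m-i),
  so its value is (-1)^i * (-1)^(m-i) = (-1)^m = 1 for every i.
Step 3: All 457 terms equal 1, so Delta(-1) = 457 * (1) = 457
Step 4: |Delta(-1)| = 457

457


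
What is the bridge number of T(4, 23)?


The bridge number of T(p,q) is min(p,q).
min(4, 23) = 4

4


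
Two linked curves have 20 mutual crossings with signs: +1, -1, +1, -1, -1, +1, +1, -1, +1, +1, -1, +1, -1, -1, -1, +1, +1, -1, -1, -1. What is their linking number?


Step 1: Count positive crossings: 9
Step 2: Count negative crossings: 11
Step 3: Sum of signs = 9 - 11 = -2
Step 4: Linking number = sum/2 = -2/2 = -1

-1


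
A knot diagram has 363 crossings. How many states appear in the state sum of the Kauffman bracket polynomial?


Each crossing contributes 2 choices (A-smoothing or B-smoothing).
Total states = 2^363 = 18788340662190665823115844774314696219005460391266558965658327772257672200916867547709591987078149624255479808

18788340662190665823115844774314696219005460391266558965658327772257672200916867547709591987078149624255479808


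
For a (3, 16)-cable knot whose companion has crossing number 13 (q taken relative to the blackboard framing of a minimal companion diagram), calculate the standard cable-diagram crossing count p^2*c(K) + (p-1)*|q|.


Step 1: Each of the c(K) crossings of the companion diagram becomes p*p = p^2 crossings among the p parallel strands, and each of the |q| twists s_1 s_2 ... s_(p-1) adds (p-1) crossings.
  Crossings = p^2 * c(K) + (p-1)*|q|
Step 2: = 3^2 * 13 + (3-1)*16
Step 3: = 9*13 + 2*16
Step 4: = 117 + 32 = 149

149


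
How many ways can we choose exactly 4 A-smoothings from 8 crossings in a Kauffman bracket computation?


We choose which 4 of 8 crossings get A-smoothings.
C(8, 4) = 8! / (4! * 4!)
= 70

70


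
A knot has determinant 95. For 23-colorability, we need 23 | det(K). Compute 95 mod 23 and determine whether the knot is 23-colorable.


Step 1: A knot is p-colorable if and only if p divides its determinant.
Step 2: Compute 95 mod 23.
95 = 4 * 23 + 3
Step 3: 95 mod 23 = 3
Step 4: The knot is 23-colorable: no

3


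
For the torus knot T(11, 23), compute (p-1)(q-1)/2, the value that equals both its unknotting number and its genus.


For a torus knot T(p,q), both the unknotting number and genus equal (p-1)(q-1)/2.
= (11-1)(23-1)/2
= 10*22/2
= 220/2 = 110

110


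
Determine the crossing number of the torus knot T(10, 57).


For a torus knot T(p, q) with gcd(p,q)=1,
the crossing number is min(p*(q-1), q*(p-1)).
p*(q-1) = 10*56 = 560
q*(p-1) = 57*9 = 513
min(560, 513) = 513

513


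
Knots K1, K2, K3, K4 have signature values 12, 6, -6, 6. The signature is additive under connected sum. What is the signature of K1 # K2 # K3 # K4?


The signature is additive under connected sum.
signature(K1 # K2 # K3 # K4) = (12) + (6) + (-6) + (6)
= 18

18


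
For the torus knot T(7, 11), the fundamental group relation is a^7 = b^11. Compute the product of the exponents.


The relation is a^7 = b^11.
Product of exponents = 7 * 11
= 77

77


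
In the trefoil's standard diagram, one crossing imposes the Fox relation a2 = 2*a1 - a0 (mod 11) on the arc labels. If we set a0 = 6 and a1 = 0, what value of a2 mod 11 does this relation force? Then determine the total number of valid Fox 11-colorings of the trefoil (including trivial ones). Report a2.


Step 1: Apply the given crossing relation 2*a1 - a0 - a2 = 0 (mod 11).
  a2 = 2*a1 - a0 mod 11
  a2 = 2*0 - 6 mod 11
  a2 = 0 - 6 mod 11
  a2 = -6 mod 11 = 5
Step 2: The trefoil has determinant 3.
  Number of Fox p-colorings (p prime) is p^2 if p = 3, else p.
  Since 11 does not divide 3, only trivial (constant) colorings exist.
  (So the trial a0 = 6, a1 = 0 with a0 != a1 does NOT extend to a valid coloring of the whole trefoil: the other two crossing relations require 3*(a1 - a0) = 0 (mod 11), which fails.)
  Total colorings = 11
Step 3: a2 = 5, total Fox 11-colorings = 11

5


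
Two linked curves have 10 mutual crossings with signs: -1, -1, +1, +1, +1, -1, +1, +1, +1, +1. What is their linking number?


Step 1: Count positive crossings: 7
Step 2: Count negative crossings: 3
Step 3: Sum of signs = 7 - 3 = 4
Step 4: Linking number = sum/2 = 4/2 = 2

2


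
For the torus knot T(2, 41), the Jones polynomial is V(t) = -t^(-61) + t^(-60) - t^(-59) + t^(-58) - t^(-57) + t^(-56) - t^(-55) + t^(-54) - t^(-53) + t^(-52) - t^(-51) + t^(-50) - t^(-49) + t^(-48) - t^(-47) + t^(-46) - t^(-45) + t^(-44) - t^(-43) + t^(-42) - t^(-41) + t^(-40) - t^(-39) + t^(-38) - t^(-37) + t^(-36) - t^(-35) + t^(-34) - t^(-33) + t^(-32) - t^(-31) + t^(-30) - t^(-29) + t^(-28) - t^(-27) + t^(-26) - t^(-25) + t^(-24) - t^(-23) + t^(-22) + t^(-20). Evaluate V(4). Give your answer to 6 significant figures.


Substituting t = 4 into V(t) = -t^(-61) + t^(-60) - t^(-59) + t^(-58) - t^(-57) + t^(-56) - t^(-55) + t^(-54) - t^(-53) + t^(-52) - t^(-51) + t^(-50) - t^(-49) + t^(-48) - t^(-47) + t^(-46) - t^(-45) + t^(-44) - t^(-43) + t^(-42) - t^(-41) + t^(-40) - t^(-39) + t^(-38) - t^(-37) + t^(-36) - t^(-35) + t^(-34) - t^(-33) + t^(-32) - t^(-31) + t^(-30) - t^(-29) + t^(-28) - t^(-27) + t^(-26) - t^(-25) + t^(-24) - t^(-23) + t^(-22) + t^(-20):
  (-)t^(-61) = -1.88079e-37
  (+)t^(-60) = 7.52316e-37
  (-)t^(-59) = -3.00927e-36
  (+)t^(-58) = 1.20371e-35
  (-)t^(-57) = -4.81482e-35
  (+)t^(-56) = 1.92593e-34
  (-)t^(-55) = -7.70372e-34
  (+)t^(-54) = 3.08149e-33
  (-)t^(-53) = -1.2326e-32
  (+)t^(-52) = 4.93038e-32
  (-)t^(-51) = -1.97215e-31
  (+)t^(-50) = 7.88861e-31
  (-)t^(-49) = -3.15544e-30
  (+)t^(-48) = 1.26218e-29
  (-)t^(-47) = -5.04871e-29
  (+)t^(-46) = 2.01948e-28
  (-)t^(-45) = -8.07794e-28
  (+)t^(-44) = 3.23117e-27
  (-)t^(-43) = -1.29247e-26
  (+)t^(-42) = 5.16988e-26
  (-)t^(-41) = -2.06795e-25
  (+)t^(-40) = 8.27181e-25
  (-)t^(-39) = -3.30872e-24
  (+)t^(-38) = 1.32349e-23
  (-)t^(-37) = -5.29396e-23
  (+)t^(-36) = 2.11758e-22
  (-)t^(-35) = -8.47033e-22
  (+)t^(-34) = 3.38813e-21
  (-)t^(-33) = -1.35525e-20
  (+)t^(-32) = 5.42101e-20
  (-)t^(-31) = -2.1684e-19
  (+)t^(-30) = 8.67362e-19
  (-)t^(-29) = -3.46945e-18
  (+)t^(-28) = 1.38778e-17
  (-)t^(-27) = -5.55112e-17
  (+)t^(-26) = 2.22045e-16
  (-)t^(-25) = -8.88178e-16
  (+)t^(-24) = 3.55271e-15
  (-)t^(-23) = -1.42109e-14
  (+)t^(-22) = 5.68434e-14
  (+)t^(-20) = 9.09495e-13
Sum = (-1.88079e-37) + (7.52316e-37) + (-3.00927e-36) + (1.20371e-35) + (-4.81482e-35) + (1.92593e-34) + (-7.70372e-34) + (3.08149e-33) + (-1.2326e-32) + (4.93038e-32) + (-1.97215e-31) + (7.88861e-31) + (-3.15544e-30) + (1.26218e-29) + (-5.04871e-29) + (2.01948e-28) + (-8.07794e-28) + (3.23117e-27) + (-1.29247e-26) + (5.16988e-26) + (-2.06795e-25) + (8.27181e-25) + (-3.30872e-24) + (1.32349e-23) + (-5.29396e-23) + (2.11758e-22) + (-8.47033e-22) + (3.38813e-21) + (-1.35525e-20) + (5.42101e-20) + (-2.1684e-19) + (8.67362e-19) + (-3.46945e-18) + (1.38778e-17) + (-5.55112e-17) + (2.22045e-16) + (-8.88178e-16) + (3.55271e-15) + (-1.42109e-14) + (5.68434e-14) + (9.09495e-13)
= 9.549694369e-13
Rounded to 6 significant figures: 9.54969e-13

9.54969e-13


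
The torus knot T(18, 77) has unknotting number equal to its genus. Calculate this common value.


For a torus knot T(p,q), both the unknotting number and genus equal (p-1)(q-1)/2.
= (18-1)(77-1)/2
= 17*76/2
= 1292/2 = 646

646


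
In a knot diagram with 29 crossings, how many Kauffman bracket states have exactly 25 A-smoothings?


We choose which 25 of 29 crossings get A-smoothings.
C(29, 25) = 29! / (25! * 4!)
= 23751

23751


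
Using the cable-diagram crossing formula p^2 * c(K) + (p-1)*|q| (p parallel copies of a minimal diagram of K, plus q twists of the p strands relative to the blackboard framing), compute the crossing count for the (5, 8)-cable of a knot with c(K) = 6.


Step 1: Each of the c(K) crossings of the companion diagram becomes p*p = p^2 crossings among the p parallel strands, and each of the |q| twists s_1 s_2 ... s_(p-1) adds (p-1) crossings.
  Crossings = p^2 * c(K) + (p-1)*|q|
Step 2: = 5^2 * 6 + (5-1)*8
Step 3: = 25*6 + 4*8
Step 4: = 150 + 32 = 182

182


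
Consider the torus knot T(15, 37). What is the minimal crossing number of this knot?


For a torus knot T(p, q) with gcd(p,q)=1,
the crossing number is min(p*(q-1), q*(p-1)).
p*(q-1) = 15*36 = 540
q*(p-1) = 37*14 = 518
min(540, 518) = 518

518


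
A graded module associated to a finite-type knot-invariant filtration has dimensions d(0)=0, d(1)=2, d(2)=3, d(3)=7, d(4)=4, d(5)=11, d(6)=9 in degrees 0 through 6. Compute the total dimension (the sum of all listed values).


Total dimension = d(0) + d(1) + ... + d(6)
= 0 + 2 + 3 + 7 + 4 + 11 + 9
= 36

36


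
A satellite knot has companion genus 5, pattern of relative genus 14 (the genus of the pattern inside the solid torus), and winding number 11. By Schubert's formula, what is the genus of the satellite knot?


Schubert: g(satellite) = g_rel(pattern) + |winding| * g(companion),
where g_rel(pattern) is the genus of the pattern relative to the solid torus.
= 14 + 11 * 5
= 14 + 55 = 69

69


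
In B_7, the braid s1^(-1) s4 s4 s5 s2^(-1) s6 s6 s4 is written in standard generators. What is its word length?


The word length counts the number of generators (including inverses).
Listing each generator: s1^(-1), s4, s4, s5, s2^(-1), s6, s6, s4
There are 8 generators in this braid word.

8


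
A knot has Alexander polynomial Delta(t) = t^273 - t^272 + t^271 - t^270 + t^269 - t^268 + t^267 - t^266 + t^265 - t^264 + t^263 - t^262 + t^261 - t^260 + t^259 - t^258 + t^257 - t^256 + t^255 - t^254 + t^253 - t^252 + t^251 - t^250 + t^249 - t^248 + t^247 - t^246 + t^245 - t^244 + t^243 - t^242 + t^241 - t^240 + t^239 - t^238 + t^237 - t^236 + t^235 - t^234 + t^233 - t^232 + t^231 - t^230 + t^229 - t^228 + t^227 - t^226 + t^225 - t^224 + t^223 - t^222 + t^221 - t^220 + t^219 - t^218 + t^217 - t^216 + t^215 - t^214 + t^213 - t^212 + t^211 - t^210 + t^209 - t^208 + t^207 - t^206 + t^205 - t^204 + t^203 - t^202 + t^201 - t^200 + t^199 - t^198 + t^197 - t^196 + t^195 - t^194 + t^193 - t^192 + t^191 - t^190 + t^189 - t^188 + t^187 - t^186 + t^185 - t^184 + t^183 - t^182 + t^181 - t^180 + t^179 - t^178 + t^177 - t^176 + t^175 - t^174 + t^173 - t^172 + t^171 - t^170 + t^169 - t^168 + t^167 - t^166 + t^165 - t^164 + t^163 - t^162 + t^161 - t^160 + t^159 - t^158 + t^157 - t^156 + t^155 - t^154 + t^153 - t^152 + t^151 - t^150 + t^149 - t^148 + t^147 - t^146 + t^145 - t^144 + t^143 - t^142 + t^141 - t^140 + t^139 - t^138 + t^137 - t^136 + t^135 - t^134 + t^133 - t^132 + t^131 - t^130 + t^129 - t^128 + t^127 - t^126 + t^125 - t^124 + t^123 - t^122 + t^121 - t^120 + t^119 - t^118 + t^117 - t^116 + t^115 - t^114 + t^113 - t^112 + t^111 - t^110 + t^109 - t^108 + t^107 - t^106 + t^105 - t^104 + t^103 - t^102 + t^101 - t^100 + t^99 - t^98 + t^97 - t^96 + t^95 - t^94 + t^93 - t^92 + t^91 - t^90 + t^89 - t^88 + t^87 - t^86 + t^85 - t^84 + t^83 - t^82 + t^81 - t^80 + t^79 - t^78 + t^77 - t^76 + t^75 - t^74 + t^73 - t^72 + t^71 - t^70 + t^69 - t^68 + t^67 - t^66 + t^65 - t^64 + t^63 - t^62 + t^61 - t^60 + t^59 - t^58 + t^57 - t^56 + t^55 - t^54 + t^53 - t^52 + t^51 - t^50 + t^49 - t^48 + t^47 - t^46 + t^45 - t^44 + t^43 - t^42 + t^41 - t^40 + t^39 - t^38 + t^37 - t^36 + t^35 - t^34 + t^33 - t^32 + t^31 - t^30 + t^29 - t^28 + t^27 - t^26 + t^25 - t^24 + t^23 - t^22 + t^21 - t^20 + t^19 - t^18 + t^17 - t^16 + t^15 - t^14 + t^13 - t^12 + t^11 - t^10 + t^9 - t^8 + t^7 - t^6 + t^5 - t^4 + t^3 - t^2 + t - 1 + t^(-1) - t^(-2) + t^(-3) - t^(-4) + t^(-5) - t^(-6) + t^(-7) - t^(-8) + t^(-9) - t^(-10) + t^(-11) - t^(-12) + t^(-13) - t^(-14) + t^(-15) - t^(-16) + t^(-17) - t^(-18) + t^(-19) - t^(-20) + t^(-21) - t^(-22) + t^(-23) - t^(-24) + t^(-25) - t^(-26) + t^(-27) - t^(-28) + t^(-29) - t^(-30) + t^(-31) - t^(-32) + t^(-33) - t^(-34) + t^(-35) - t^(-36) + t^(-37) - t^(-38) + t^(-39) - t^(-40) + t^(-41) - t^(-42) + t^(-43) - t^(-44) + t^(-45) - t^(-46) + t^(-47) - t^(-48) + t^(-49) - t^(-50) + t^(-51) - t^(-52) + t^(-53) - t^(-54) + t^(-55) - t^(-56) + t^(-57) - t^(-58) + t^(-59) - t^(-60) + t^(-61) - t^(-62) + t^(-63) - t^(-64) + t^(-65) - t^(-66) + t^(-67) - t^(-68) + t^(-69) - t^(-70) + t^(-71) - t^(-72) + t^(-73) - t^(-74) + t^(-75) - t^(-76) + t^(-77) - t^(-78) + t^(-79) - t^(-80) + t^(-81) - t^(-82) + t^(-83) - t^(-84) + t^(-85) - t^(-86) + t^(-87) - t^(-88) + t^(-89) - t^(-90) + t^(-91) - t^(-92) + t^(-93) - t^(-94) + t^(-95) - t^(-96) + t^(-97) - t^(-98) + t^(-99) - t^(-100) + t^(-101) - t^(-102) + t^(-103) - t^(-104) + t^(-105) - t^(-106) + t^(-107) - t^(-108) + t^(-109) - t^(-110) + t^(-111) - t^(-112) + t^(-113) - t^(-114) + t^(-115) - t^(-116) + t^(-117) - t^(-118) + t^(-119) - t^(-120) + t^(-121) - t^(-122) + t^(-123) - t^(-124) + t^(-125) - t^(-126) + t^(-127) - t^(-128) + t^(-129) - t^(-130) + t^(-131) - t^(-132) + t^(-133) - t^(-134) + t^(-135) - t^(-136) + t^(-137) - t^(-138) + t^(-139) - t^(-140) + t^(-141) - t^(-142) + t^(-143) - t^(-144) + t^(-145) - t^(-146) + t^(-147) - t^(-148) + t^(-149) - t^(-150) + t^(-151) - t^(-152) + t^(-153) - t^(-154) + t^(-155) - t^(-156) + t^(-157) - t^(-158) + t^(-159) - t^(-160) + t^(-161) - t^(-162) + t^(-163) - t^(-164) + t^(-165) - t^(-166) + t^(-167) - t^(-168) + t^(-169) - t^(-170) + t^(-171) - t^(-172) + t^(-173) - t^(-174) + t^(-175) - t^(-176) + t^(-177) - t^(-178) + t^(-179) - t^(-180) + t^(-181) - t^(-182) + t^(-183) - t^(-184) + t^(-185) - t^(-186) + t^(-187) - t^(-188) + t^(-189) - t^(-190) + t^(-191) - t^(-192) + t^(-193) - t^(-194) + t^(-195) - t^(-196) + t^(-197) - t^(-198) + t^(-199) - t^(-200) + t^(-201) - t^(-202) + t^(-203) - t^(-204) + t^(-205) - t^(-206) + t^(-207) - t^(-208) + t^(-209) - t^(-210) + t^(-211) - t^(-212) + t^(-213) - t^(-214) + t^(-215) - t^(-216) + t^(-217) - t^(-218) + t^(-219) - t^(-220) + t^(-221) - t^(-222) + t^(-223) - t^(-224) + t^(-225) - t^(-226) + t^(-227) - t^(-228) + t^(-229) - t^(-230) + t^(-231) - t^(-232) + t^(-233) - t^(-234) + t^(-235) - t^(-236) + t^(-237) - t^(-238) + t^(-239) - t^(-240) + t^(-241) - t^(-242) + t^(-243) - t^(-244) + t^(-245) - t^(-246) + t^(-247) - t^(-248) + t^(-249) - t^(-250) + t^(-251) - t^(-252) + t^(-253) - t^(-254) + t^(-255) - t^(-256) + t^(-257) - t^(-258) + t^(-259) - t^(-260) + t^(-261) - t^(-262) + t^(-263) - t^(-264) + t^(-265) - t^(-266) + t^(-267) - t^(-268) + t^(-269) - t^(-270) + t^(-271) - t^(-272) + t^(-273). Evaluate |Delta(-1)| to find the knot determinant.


Step 1: The polynomial has 547 terms with alternating signs, exponents from 273 down to -273.
Step 2: Substitute t = -1. The i-th term has coefficient (-1)^i and exponent (m-i),
  so its value is (-1)^i * (-1)^(m-i) = (-1)^m = -1 for every i.
Step 3: All 547 terms equal -1, so Delta(-1) = 547 * (-1) = -547
Step 4: |Delta(-1)| = 547

547


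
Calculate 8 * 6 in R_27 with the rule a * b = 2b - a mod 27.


8 * 6 = 2*6 - 8 mod 27
= 12 - 8 mod 27
= 4 mod 27 = 4

4


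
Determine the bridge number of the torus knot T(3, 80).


The bridge number of T(p,q) is min(p,q).
min(3, 80) = 3

3


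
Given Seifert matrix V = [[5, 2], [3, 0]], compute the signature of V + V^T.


Step 1: V + V^T = [[10, 5], [5, 0]]
Step 2: trace = 10, det = -25
Step 3: Discriminant = 10^2 - 4*(-25) = 200
Step 4: Eigenvalues: 12.0711, -2.07107
Step 5: Signature = (# positive eigenvalues) - (# negative eigenvalues) = 0

0


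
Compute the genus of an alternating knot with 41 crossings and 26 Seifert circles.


For alternating knots, g = (c - s + 1)/2.
= (41 - 26 + 1)/2
= 16/2 = 8

8


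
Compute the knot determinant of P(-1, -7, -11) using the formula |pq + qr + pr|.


Step 1: Compute pq + qr + pr.
pq = (-1)*(-7) = 7
qr = (-7)*(-11) = 77
pr = (-1)*(-11) = 11
pq + qr + pr = 7 + 77 + 11 = 95
Step 2: Take absolute value.
det(P(-1,-7,-11)) = |95| = 95

95


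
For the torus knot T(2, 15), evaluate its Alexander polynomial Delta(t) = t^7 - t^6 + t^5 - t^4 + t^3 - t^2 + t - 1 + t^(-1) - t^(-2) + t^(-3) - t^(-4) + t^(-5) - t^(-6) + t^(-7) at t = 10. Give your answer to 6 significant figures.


Substituting t = 10 into Delta(t) = t^7 - t^6 + t^5 - t^4 + t^3 - t^2 + t - 1 + t^(-1) - t^(-2) + t^(-3) - t^(-4) + t^(-5) - t^(-6) + t^(-7):
Term values: (10000000) + (-1000000) + (100000) + (-10000) + (1000) + (-100) + (10) + (-1) + (0.1) + (-0.01) + (0.001) + (-0.0001) + (1e-05) + (-1e-06) + (1e-07)
Sum = 9090909.091
Rounded to 6 significant figures: 9.09091e+06

9.09091e+06


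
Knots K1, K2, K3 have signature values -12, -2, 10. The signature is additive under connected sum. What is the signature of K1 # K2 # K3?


The signature is additive under connected sum.
signature(K1 # K2 # K3) = (-12) + (-2) + (10)
= -4

-4


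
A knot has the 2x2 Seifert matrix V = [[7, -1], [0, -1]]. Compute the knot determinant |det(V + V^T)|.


Step 1: Form V + V^T where V = [[7, -1], [0, -1]]
  V^T = [[7, 0], [-1, -1]]
  V + V^T = [[14, -1], [-1, -2]]
Step 2: det(V + V^T) = 14*(-2) - (-1)*(-1)
  = -28 - 1 = -29
Step 3: Knot determinant = |det(V + V^T)| = |-29| = 29

29


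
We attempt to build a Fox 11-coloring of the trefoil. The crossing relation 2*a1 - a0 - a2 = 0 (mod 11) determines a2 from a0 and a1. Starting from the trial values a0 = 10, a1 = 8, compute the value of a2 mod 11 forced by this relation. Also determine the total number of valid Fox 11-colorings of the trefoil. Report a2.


Step 1: Apply the given crossing relation 2*a1 - a0 - a2 = 0 (mod 11).
  a2 = 2*a1 - a0 mod 11
  a2 = 2*8 - 10 mod 11
  a2 = 16 - 10 mod 11
  a2 = 6 mod 11 = 6
Step 2: The trefoil has determinant 3.
  Number of Fox p-colorings (p prime) is p^2 if p = 3, else p.
  Since 11 does not divide 3, only trivial (constant) colorings exist.
  (So the trial a0 = 10, a1 = 8 with a0 != a1 does NOT extend to a valid coloring of the whole trefoil: the other two crossing relations require 3*(a1 - a0) = 0 (mod 11), which fails.)
  Total colorings = 11
Step 3: a2 = 6, total Fox 11-colorings = 11

6


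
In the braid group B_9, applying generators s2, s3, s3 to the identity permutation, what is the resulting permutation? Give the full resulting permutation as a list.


Starting with identity [1, 2, 3, 4, 5, 6, 7, 8, 9].
Apply generators in sequence:
  After s2: [1, 3, 2, 4, 5, 6, 7, 8, 9]
  After s3: [1, 3, 4, 2, 5, 6, 7, 8, 9]
  After s3: [1, 3, 2, 4, 5, 6, 7, 8, 9]
Final permutation: [1, 3, 2, 4, 5, 6, 7, 8, 9]

[1, 3, 2, 4, 5, 6, 7, 8, 9]


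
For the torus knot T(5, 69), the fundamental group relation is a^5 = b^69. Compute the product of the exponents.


The relation is a^5 = b^69.
Product of exponents = 5 * 69
= 345

345


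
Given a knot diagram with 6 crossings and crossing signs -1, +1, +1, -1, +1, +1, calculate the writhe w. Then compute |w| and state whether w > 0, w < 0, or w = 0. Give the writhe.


Step 1: Count positive crossings (+1).
Positive crossings: 4
Step 2: Count negative crossings (-1).
Negative crossings: 2
Step 3: Writhe = (positive) - (negative)
w = 4 - 2 = 2
Step 4: |w| = 2, and w is positive

2


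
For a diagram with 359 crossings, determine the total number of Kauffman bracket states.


Each crossing contributes 2 choices (A-smoothing or B-smoothing).
Total states = 2^359 = 1174271291386916613944740298394668513687841274454159935353645485766104512557304221731849499192384351515967488

1174271291386916613944740298394668513687841274454159935353645485766104512557304221731849499192384351515967488


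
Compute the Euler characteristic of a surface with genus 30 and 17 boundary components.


chi = 2 - 2g - b
= 2 - 2*30 - 17
= 2 - 60 - 17 = -75

-75


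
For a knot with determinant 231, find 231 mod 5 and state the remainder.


Step 1: A knot is p-colorable if and only if p divides its determinant.
Step 2: Compute 231 mod 5.
231 = 46 * 5 + 1
Step 3: 231 mod 5 = 1
Step 4: The knot is 5-colorable: no

1


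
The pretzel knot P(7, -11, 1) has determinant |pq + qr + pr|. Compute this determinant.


Step 1: Compute pq + qr + pr.
pq = 7*(-11) = -77
qr = (-11)*1 = -11
pr = 7*1 = 7
pq + qr + pr = -77 + (-11) + 7 = -81
Step 2: Take absolute value.
det(P(7,-11,1)) = |-81| = 81

81


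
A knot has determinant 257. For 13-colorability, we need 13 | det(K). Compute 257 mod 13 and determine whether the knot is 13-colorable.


Step 1: A knot is p-colorable if and only if p divides its determinant.
Step 2: Compute 257 mod 13.
257 = 19 * 13 + 10
Step 3: 257 mod 13 = 10
Step 4: The knot is 13-colorable: no

10


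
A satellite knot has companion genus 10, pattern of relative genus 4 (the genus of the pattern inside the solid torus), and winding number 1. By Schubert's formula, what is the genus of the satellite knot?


Schubert: g(satellite) = g_rel(pattern) + |winding| * g(companion),
where g_rel(pattern) is the genus of the pattern relative to the solid torus.
= 4 + 1 * 10
= 4 + 10 = 14

14


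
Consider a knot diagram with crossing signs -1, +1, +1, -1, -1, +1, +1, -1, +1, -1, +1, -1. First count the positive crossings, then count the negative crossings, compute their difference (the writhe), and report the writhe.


Step 1: Count positive crossings (+1).
Positive crossings: 6
Step 2: Count negative crossings (-1).
Negative crossings: 6
Step 3: Writhe = (positive) - (negative)
w = 6 - 6 = 0
Step 4: |w| = 0, and w is zero

0


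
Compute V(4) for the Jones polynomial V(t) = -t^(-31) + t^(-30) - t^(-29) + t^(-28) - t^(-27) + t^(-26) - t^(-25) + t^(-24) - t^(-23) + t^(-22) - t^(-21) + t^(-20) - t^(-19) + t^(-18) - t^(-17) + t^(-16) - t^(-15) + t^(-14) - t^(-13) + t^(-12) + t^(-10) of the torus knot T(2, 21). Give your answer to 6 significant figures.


Substituting t = 4 into V(t) = -t^(-31) + t^(-30) - t^(-29) + t^(-28) - t^(-27) + t^(-26) - t^(-25) + t^(-24) - t^(-23) + t^(-22) - t^(-21) + t^(-20) - t^(-19) + t^(-18) - t^(-17) + t^(-16) - t^(-15) + t^(-14) - t^(-13) + t^(-12) + t^(-10):
  (-)t^(-31) = -2.1684e-19
  (+)t^(-30) = 8.67362e-19
  (-)t^(-29) = -3.46945e-18
  (+)t^(-28) = 1.38778e-17
  (-)t^(-27) = -5.55112e-17
  (+)t^(-26) = 2.22045e-16
  (-)t^(-25) = -8.88178e-16
  (+)t^(-24) = 3.55271e-15
  (-)t^(-23) = -1.42109e-14
  (+)t^(-22) = 5.68434e-14
  (-)t^(-21) = -2.27374e-13
  (+)t^(-20) = 9.09495e-13
  (-)t^(-19) = -3.63798e-12
  (+)t^(-18) = 1.45519e-11
  (-)t^(-17) = -5.82077e-11
  (+)t^(-16) = 2.32831e-10
  (-)t^(-15) = -9.31323e-10
  (+)t^(-14) = 3.72529e-09
  (-)t^(-13) = -1.49012e-08
  (+)t^(-12) = 5.96046e-08
  (+)t^(-10) = 9.53674e-07
Sum = (-2.1684e-19) + (8.67362e-19) + (-3.46945e-18) + (1.38778e-17) + (-5.55112e-17) + (2.22045e-16) + (-8.88178e-16) + (3.55271e-15) + (-1.42109e-14) + (5.68434e-14) + (-2.27374e-13) + (9.09495e-13) + (-3.63798e-12) + (1.45519e-11) + (-5.82077e-11) + (2.32831e-10) + (-9.31323e-10) + (3.72529e-09) + (-1.49012e-08) + (5.96046e-08) + (9.53674e-07)
= 1.001358032e-06
Rounded to 6 significant figures: 1.00136e-06

1.00136e-06


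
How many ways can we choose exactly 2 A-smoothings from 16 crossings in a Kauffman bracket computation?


We choose which 2 of 16 crossings get A-smoothings.
C(16, 2) = 16! / (2! * 14!)
= 120

120


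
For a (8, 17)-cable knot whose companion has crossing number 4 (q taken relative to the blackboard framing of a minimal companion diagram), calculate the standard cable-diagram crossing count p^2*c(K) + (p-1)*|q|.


Step 1: Each of the c(K) crossings of the companion diagram becomes p*p = p^2 crossings among the p parallel strands, and each of the |q| twists s_1 s_2 ... s_(p-1) adds (p-1) crossings.
  Crossings = p^2 * c(K) + (p-1)*|q|
Step 2: = 8^2 * 4 + (8-1)*17
Step 3: = 64*4 + 7*17
Step 4: = 256 + 119 = 375

375


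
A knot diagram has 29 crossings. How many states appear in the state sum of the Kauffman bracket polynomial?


Each crossing contributes 2 choices (A-smoothing or B-smoothing).
Total states = 2^29 = 536870912

536870912


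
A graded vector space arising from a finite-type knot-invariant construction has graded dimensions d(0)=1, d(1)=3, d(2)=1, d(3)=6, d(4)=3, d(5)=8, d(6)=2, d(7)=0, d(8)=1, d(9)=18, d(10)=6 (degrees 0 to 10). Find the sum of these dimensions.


Total dimension = d(0) + d(1) + ... + d(10)
= 1 + 3 + 1 + 6 + 3 + 8 + 2 + 0 + 1 + 18 + 6
= 49

49


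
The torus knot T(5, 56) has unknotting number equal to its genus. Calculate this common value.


For a torus knot T(p,q), both the unknotting number and genus equal (p-1)(q-1)/2.
= (5-1)(56-1)/2
= 4*55/2
= 220/2 = 110

110


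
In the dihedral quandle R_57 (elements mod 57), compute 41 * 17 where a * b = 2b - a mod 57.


41 * 17 = 2*17 - 41 mod 57
= 34 - 41 mod 57
= -7 mod 57 = 50

50


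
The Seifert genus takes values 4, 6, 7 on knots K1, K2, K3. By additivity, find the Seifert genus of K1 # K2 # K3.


The Seifert genus is additive under connected sum.
Seifert genus(K1 # K2 # K3) = (4) + (6) + (7)
= 17

17


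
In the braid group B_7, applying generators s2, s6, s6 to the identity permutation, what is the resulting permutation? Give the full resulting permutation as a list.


Starting with identity [1, 2, 3, 4, 5, 6, 7].
Apply generators in sequence:
  After s2: [1, 3, 2, 4, 5, 6, 7]
  After s6: [1, 3, 2, 4, 5, 7, 6]
  After s6: [1, 3, 2, 4, 5, 6, 7]
Final permutation: [1, 3, 2, 4, 5, 6, 7]

[1, 3, 2, 4, 5, 6, 7]


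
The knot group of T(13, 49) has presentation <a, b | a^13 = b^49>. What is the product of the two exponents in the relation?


The relation is a^13 = b^49.
Product of exponents = 13 * 49
= 637

637


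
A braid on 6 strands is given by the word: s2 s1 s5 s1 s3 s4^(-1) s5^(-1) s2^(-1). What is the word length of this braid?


The word length counts the number of generators (including inverses).
Listing each generator: s2, s1, s5, s1, s3, s4^(-1), s5^(-1), s2^(-1)
There are 8 generators in this braid word.

8


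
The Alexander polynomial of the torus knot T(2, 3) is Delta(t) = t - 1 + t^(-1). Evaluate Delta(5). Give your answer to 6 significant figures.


Substituting t = 5 into Delta(t) = t - 1 + t^(-1):
Term values: (5) + (-1) + (0.2)
Sum = 4.2
Rounded to 6 significant figures: 4.2

4.2


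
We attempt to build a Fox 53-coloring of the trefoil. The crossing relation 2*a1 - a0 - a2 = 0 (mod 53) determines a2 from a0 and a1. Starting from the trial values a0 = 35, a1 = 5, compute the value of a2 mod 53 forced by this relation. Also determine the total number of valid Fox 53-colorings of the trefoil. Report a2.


Step 1: Apply the given crossing relation 2*a1 - a0 - a2 = 0 (mod 53).
  a2 = 2*a1 - a0 mod 53
  a2 = 2*5 - 35 mod 53
  a2 = 10 - 35 mod 53
  a2 = -25 mod 53 = 28
Step 2: The trefoil has determinant 3.
  Number of Fox p-colorings (p prime) is p^2 if p = 3, else p.
  Since 53 does not divide 3, only trivial (constant) colorings exist.
  (So the trial a0 = 35, a1 = 5 with a0 != a1 does NOT extend to a valid coloring of the whole trefoil: the other two crossing relations require 3*(a1 - a0) = 0 (mod 53), which fails.)
  Total colorings = 53
Step 3: a2 = 28, total Fox 53-colorings = 53

28
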